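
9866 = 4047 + 5819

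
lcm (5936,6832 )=362096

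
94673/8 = 94673/8=11834.12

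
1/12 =1/12 = 0.08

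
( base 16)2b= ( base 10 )43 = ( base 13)34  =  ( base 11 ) 3a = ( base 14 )31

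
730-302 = 428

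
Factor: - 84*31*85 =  - 2^2* 3^1 * 5^1*7^1 *17^1 * 31^1 = - 221340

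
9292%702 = 166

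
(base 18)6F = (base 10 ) 123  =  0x7B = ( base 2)1111011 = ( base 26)4J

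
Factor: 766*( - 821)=-628886 = - 2^1*383^1*821^1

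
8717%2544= 1085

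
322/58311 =322/58311 = 0.01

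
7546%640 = 506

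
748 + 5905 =6653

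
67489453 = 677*99689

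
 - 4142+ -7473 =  - 11615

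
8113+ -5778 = 2335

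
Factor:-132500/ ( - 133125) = 2^2 * 3^(- 1)*53^1 * 71^( - 1)= 212/213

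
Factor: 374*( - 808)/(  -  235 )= 2^4*5^( -1)*11^1*17^1*47^( - 1 )*101^1= 302192/235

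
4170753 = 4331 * 963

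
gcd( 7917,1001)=91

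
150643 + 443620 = 594263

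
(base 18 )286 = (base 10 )798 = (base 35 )ms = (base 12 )566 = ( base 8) 1436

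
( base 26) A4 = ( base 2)100001000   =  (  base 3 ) 100210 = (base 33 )80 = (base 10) 264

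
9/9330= 3/3110  =  0.00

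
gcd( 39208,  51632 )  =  8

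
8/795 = 8/795 = 0.01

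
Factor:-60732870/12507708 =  - 2^ ( - 1 )*5^1*11^1*184039^1*1042309^(- 1 ) = -10122145/2084618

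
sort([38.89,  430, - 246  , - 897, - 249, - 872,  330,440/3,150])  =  [ - 897, - 872, - 249, - 246,38.89  ,  440/3, 150,330, 430]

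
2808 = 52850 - 50042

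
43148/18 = 2397 + 1/9 = 2397.11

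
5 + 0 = 5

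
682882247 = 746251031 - 63368784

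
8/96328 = 1/12041 = 0.00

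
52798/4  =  26399/2 = 13199.50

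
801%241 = 78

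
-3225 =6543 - 9768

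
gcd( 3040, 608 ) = 608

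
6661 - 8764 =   -  2103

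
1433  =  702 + 731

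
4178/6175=4178/6175  =  0.68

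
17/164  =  17/164 =0.10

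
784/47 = 16 + 32/47 =16.68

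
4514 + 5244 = 9758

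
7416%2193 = 837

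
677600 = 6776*100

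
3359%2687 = 672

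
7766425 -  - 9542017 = 17308442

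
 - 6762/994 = -7 + 14/71 = - 6.80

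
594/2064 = 99/344 = 0.29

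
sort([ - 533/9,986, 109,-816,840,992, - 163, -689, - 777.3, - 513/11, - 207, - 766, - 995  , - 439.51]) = [ - 995, - 816, - 777.3 ,-766, - 689,-439.51,  -  207, - 163, - 533/9, - 513/11,109, 840,986,992] 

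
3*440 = 1320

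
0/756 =0 = 0.00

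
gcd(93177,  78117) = 3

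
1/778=1/778 = 0.00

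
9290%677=489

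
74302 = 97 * 766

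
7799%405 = 104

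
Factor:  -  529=- 23^2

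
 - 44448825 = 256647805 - 301096630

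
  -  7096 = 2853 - 9949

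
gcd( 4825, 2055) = 5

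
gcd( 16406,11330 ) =2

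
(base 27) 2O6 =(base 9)2806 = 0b100001000000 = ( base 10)2112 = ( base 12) 1280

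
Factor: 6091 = 6091^1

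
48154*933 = 44927682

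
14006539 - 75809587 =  - 61803048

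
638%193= 59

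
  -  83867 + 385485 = 301618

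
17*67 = 1139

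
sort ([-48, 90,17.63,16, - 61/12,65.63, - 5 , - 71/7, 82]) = [ - 48, - 71/7,-61/12, - 5 , 16, 17.63, 65.63,82,  90]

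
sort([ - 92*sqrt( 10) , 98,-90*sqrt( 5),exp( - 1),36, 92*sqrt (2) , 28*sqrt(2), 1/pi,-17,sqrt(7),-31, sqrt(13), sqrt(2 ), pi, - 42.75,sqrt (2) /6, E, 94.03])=[  -  92*sqrt(10 ), -90*sqrt( 5),-42.75, - 31, - 17,sqrt(2 ) /6,1/pi, exp( - 1), sqrt( 2), sqrt(7), E,pi,sqrt(13 ),36,28*sqrt( 2),94.03  ,  98,92  *sqrt( 2 )] 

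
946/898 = 473/449 = 1.05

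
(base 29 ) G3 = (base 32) ej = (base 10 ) 467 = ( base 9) 568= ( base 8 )723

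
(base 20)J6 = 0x182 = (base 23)gi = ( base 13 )239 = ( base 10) 386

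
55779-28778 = 27001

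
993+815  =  1808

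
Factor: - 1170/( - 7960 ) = 117/796 = 2^ ( - 2 )*3^2 * 13^1 * 199^( - 1)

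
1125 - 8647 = - 7522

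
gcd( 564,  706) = 2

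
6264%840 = 384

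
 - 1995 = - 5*399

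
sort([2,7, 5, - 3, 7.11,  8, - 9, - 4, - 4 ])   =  [ - 9,-4, - 4,-3,2, 5,7, 7.11,8] 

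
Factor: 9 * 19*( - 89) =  - 15219 = - 3^2*19^1*89^1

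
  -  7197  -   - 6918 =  - 279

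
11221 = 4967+6254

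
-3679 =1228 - 4907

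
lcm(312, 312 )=312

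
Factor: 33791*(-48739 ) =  - 17^1 * 47^1 * 61^1*33791^1 =- 1646939549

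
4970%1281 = 1127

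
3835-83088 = - 79253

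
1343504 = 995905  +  347599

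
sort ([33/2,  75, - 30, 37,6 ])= [- 30,6,33/2,37, 75] 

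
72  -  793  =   - 721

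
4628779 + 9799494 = 14428273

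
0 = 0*3445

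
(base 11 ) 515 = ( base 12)439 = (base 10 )621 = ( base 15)2b6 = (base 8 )1155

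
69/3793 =69/3793=   0.02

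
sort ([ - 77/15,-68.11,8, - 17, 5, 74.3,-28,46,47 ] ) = [  -  68.11, - 28, - 17,  -  77/15, 5, 8, 46, 47, 74.3 ] 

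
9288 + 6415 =15703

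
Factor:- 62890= - 2^1*5^1*19^1*331^1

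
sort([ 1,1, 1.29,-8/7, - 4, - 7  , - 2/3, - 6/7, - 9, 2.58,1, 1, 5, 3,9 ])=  [ - 9, - 7, -4 , - 8/7, - 6/7, -2/3, 1, 1, 1, 1 , 1.29,2.58, 3,5,9]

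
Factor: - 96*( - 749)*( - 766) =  - 2^6 * 3^1*7^1 * 107^1*383^1 = - 55078464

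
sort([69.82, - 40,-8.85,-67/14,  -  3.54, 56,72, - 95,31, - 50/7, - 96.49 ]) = [ - 96.49, - 95,-40, - 8.85, - 50/7,-67/14, - 3.54, 31,56,69.82,  72]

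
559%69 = 7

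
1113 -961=152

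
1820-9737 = -7917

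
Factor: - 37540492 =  - 2^2 * 11^2*77563^1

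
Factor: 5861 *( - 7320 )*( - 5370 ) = 230386532400 = 2^4* 3^2 * 5^2*61^1*179^1*5861^1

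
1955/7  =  279+2/7 = 279.29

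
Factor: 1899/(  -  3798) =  - 1/2= - 2^(  -  1 ) 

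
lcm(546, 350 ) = 13650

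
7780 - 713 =7067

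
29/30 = 29/30  =  0.97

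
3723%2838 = 885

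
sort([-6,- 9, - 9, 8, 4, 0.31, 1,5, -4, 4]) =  [- 9, - 9,-6,-4, 0.31, 1,4, 4, 5  ,  8]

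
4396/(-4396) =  - 1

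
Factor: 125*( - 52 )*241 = -1566500=- 2^2 * 5^3 * 13^1*241^1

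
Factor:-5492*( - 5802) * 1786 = 56910147024 =2^4*3^1 * 19^1*47^1*967^1*1373^1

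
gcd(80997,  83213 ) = 1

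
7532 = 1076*7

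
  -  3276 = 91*(  -  36)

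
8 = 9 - 1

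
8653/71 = 8653/71= 121.87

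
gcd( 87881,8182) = 1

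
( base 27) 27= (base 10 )61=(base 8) 75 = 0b111101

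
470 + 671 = 1141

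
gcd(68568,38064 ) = 24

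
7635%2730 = 2175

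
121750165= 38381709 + 83368456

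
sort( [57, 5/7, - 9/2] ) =[-9/2 , 5/7 , 57]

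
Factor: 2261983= 103^1*21961^1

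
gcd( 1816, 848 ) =8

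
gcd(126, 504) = 126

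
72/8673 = 24/2891 = 0.01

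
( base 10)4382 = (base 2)1000100011110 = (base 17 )F2D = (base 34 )3qu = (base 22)914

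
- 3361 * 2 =  -  6722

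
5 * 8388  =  41940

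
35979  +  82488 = 118467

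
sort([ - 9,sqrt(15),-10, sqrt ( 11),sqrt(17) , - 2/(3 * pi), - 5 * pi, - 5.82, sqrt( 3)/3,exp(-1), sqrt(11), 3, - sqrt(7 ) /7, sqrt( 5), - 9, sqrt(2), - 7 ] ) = [ - 5*pi, - 10, - 9, - 9, - 7, - 5.82, - sqrt( 7)/7, - 2/(3 *pi ), exp(-1) , sqrt( 3)/3, sqrt(2),sqrt(5), 3,sqrt ( 11), sqrt(11), sqrt( 15),sqrt(17 )]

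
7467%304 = 171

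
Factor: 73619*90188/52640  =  237126799/1880 = 2^ (- 3 )*5^(  -  1)*7^1*13^1 * 47^( - 1 )*809^1*3221^1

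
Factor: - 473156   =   - 2^2 * 23^1 * 37^1 * 139^1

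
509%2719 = 509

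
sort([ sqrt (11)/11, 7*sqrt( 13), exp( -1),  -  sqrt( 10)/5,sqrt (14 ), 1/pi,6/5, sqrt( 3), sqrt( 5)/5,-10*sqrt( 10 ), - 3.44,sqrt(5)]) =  [-10*sqrt (10), -3.44, -sqrt(  10)/5, sqrt( 11)/11, 1/pi,  exp( - 1), sqrt(5)/5, 6/5, sqrt( 3 ),sqrt(5 ), sqrt (14),7*sqrt (13 )]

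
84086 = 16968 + 67118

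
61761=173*357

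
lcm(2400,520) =31200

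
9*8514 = 76626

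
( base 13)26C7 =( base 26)867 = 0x15c3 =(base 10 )5571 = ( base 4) 1113003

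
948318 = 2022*469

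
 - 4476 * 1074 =  -  4807224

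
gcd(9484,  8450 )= 2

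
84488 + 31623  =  116111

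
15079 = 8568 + 6511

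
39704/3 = 39704/3 = 13234.67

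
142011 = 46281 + 95730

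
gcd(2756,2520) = 4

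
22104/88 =251 + 2/11 = 251.18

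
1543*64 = 98752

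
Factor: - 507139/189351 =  - 3^( - 3)*7013^( - 1 )*507139^1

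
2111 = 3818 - 1707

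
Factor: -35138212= -2^2 * 8784553^1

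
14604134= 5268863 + 9335271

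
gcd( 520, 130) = 130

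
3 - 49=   -  46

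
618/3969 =206/1323 = 0.16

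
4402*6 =26412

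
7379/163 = 7379/163 = 45.27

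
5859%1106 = 329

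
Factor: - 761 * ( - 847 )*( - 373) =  - 7^1*11^2*373^1*761^1=- 240423491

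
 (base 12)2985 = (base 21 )B02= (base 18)ehb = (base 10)4853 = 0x12f5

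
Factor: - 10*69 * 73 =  - 2^1*3^1 * 5^1*23^1*73^1=- 50370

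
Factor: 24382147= 24382147^1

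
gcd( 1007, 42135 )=53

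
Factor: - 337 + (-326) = -3^1*13^1 * 17^1 = - 663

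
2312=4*578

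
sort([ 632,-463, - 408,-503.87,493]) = [ - 503.87, - 463, - 408, 493, 632 ] 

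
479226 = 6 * 79871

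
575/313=1+262/313 = 1.84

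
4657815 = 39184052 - 34526237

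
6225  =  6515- 290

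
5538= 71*78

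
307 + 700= 1007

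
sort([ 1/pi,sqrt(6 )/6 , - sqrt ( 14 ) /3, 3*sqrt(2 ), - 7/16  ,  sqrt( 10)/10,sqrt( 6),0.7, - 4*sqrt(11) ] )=[-4*sqrt(11),-sqrt(14) /3, - 7/16, sqrt ( 10 )/10,  1/pi,sqrt( 6) /6,0.7 , sqrt( 6 ),3 * sqrt(2) ] 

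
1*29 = 29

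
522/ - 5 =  - 105 + 3/5 = - 104.40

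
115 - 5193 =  - 5078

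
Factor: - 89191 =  - 79^1*1129^1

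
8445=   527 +7918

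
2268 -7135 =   -  4867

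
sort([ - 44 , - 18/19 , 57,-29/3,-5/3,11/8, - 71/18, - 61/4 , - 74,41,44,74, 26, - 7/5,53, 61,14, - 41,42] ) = [-74, - 44, - 41, - 61/4,- 29/3, - 71/18, - 5/3,  -  7/5 , - 18/19 , 11/8,14,26,41 , 42 , 44 , 53,57,61,  74] 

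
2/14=1/7  =  0.14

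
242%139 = 103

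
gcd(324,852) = 12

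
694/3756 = 347/1878  =  0.18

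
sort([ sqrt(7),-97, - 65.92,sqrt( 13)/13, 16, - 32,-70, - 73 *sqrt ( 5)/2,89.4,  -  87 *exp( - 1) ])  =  [  -  97, - 73*sqrt(5 )/2, - 70 , - 65.92, - 87*exp( - 1), - 32, sqrt(13) /13,sqrt(7),16,89.4 ] 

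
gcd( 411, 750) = 3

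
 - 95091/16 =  - 95091/16 = -5943.19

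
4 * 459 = 1836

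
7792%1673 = 1100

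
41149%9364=3693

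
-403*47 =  -18941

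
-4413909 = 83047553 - 87461462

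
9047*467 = 4224949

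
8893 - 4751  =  4142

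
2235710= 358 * 6245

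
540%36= 0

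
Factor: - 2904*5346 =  - 15524784= - 2^4*3^6*11^3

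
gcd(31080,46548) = 12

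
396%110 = 66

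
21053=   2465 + 18588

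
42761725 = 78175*547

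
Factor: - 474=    - 2^1*3^1*79^1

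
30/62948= 15/31474 = 0.00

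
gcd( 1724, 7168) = 4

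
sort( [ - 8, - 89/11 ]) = [-89/11,-8]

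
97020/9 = 10780 = 10780.00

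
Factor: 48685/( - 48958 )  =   - 535/538= - 2^( - 1)*5^1  *  107^1*269^( - 1)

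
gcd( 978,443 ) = 1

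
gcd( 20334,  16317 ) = 3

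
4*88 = 352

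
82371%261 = 156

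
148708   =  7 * 21244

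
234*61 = 14274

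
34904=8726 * 4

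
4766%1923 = 920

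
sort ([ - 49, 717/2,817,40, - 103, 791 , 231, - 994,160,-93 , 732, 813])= [ - 994, - 103, - 93 , - 49,40,160,  231 , 717/2,732,791, 813,  817]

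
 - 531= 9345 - 9876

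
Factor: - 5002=-2^1 * 41^1*61^1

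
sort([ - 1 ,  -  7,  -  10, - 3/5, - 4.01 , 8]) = [-10, - 7,-4.01, - 1, - 3/5, 8]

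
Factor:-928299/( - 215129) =3^1*43^( - 1) * 5003^(-1 )*309433^1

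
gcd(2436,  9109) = 1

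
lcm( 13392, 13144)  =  709776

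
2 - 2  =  0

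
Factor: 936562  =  2^1* 11^1*42571^1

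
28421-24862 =3559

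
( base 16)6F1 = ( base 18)58d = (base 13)a69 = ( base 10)1777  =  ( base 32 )1NH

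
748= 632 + 116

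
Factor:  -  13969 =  - 61^1*229^1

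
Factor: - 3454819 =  - 3454819^1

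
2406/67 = 2406/67=35.91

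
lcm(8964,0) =0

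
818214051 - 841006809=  - 22792758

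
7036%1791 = 1663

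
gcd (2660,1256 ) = 4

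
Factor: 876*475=416100 = 2^2  *3^1*5^2*19^1*73^1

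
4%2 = 0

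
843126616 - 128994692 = 714131924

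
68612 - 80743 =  - 12131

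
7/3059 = 1/437 = 0.00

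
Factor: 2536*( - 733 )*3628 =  - 2^5* 317^1*733^1*907^1 = - 6744045664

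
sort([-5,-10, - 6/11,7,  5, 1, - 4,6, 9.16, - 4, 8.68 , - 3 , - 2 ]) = [-10,-5,- 4,-4, - 3,-2, - 6/11,1, 5,  6, 7,8.68, 9.16 ]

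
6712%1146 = 982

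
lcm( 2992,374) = 2992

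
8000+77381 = 85381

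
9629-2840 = 6789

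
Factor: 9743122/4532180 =2^( - 1 )* 5^( - 1)*23^2*9209^1 * 226609^( - 1) = 4871561/2266090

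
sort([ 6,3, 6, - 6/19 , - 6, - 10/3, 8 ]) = [-6,-10/3,  -  6/19, 3, 6,6, 8]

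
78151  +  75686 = 153837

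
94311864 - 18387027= 75924837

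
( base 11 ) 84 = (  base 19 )4G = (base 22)44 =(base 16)5c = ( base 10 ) 92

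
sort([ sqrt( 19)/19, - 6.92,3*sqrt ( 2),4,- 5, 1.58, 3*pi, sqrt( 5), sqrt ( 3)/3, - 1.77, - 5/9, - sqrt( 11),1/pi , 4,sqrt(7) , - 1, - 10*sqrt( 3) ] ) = [ - 10 * sqrt( 3), -6.92,-5, -sqrt(11 ), - 1.77, - 1,  -  5/9,sqrt( 19 )/19,1/pi,sqrt( 3)/3, 1.58,sqrt( 5), sqrt( 7 ),4,4,3*sqrt( 2),3*pi ] 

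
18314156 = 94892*193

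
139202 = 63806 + 75396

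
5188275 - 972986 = 4215289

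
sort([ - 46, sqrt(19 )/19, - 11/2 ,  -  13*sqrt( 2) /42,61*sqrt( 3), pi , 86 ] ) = [ - 46, - 11/2 , - 13*sqrt ( 2)/42 , sqrt(19) /19, pi, 86,61*sqrt(3 )]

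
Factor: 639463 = 11^1*61^1*953^1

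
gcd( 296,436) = 4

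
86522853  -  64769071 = 21753782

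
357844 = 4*89461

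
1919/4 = 1919/4  =  479.75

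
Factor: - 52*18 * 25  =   - 23400 = - 2^3*3^2*5^2*13^1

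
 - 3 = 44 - 47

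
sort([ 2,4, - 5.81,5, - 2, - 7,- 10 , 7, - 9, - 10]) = [-10, - 10, -9,- 7, - 5.81, - 2,2,4 , 5, 7]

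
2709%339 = 336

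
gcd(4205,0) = 4205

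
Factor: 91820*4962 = 455610840 = 2^3 * 3^1*5^1*827^1*4591^1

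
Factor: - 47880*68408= - 2^6*3^2*5^1*7^1*17^1*19^1*503^1 = - 3275375040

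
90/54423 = 10/6047= 0.00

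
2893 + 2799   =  5692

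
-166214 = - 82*2027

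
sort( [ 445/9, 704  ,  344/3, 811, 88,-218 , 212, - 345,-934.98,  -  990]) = [-990,- 934.98,  -  345, - 218 , 445/9, 88, 344/3, 212,704, 811]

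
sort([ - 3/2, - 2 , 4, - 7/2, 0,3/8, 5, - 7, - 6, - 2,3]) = [ - 7,- 6, -7/2 , - 2, - 2, - 3/2,0,3/8,3,4, 5 ] 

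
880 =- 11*( - 80 )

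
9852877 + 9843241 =19696118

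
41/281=41/281 = 0.15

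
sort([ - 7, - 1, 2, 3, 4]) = [ - 7,- 1,2, 3, 4]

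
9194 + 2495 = 11689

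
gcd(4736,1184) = 1184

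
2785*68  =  189380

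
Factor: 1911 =3^1*7^2*13^1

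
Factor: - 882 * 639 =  - 563598 = - 2^1*3^4*7^2*71^1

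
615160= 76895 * 8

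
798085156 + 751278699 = 1549363855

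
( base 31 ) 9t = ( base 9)372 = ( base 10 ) 308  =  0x134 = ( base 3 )102102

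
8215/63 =8215/63 = 130.40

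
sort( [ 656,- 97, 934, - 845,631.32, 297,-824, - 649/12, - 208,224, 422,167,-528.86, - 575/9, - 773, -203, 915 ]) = [ - 845 , - 824,-773, - 528.86,-208, - 203, - 97, - 575/9 , - 649/12, 167,  224, 297,422,631.32,  656, 915 , 934 ] 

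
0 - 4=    - 4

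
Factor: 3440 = 2^4*5^1*43^1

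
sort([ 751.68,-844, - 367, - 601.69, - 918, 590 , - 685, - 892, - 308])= [ -918, - 892, - 844, - 685, - 601.69, - 367, - 308,590,  751.68] 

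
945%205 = 125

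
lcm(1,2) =2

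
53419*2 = 106838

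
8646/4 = 4323/2=2161.50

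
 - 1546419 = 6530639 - 8077058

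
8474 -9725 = - 1251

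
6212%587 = 342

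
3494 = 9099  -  5605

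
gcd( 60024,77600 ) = 8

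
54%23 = 8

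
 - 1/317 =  - 1 + 316/317 = - 0.00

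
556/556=1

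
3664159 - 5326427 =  - 1662268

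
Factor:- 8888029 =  - 19^1*37^1*  47^1*269^1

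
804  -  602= 202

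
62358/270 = 230 + 43/45 = 230.96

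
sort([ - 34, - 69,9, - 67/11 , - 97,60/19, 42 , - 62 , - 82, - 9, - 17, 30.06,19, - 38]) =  [-97, - 82 ,-69, - 62, - 38, - 34,-17, - 9, - 67/11,60/19, 9,19 , 30.06, 42 ]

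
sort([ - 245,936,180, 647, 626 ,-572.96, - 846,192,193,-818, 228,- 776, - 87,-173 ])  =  [-846, - 818, - 776,-572.96, - 245, -173, - 87, 180 , 192,193,228,626,647, 936] 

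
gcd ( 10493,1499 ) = 1499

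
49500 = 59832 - 10332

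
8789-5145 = 3644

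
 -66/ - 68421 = 22/22807 = 0.00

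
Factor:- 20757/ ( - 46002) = 2^( - 1 ) *37^1*41^( - 1)  =  37/82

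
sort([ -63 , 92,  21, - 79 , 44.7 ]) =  [- 79  , - 63,21,44.7, 92]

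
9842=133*74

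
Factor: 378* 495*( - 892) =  -166902120  =  - 2^3 * 3^5*5^1*7^1 *11^1*223^1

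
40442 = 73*554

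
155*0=0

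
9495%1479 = 621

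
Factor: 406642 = 2^1*203321^1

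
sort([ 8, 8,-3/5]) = [ - 3/5, 8,8] 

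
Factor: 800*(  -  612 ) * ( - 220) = 2^9 * 3^2*5^3* 11^1*17^1 = 107712000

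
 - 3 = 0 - 3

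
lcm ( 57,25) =1425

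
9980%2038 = 1828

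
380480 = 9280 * 41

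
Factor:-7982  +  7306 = -676 = - 2^2*13^2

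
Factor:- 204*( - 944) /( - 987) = -2^6 * 7^( - 1 )*17^1 *47^( - 1)*59^1= - 64192/329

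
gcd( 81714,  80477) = 1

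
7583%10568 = 7583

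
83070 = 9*9230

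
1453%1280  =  173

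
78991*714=56399574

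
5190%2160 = 870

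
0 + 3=3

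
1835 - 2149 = - 314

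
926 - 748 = 178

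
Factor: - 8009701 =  - 7^1*1144243^1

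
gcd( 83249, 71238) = 1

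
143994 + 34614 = 178608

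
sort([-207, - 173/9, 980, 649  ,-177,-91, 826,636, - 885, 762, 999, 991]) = [ - 885, - 207, - 177,  -  91,- 173/9,  636,649, 762, 826, 980,991, 999] 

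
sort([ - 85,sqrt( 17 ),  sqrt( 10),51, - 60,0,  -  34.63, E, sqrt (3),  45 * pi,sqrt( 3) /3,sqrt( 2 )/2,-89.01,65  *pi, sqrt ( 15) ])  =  [ - 89.01, - 85, - 60,-34.63,0,sqrt(3 ) /3,sqrt( 2 ) /2,sqrt ( 3),E, sqrt( 10), sqrt (15 ),sqrt( 17), 51,45 * pi,65*pi ] 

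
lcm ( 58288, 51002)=408016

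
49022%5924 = 1630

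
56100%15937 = 8289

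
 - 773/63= - 773/63 = - 12.27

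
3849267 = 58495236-54645969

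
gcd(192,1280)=64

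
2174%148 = 102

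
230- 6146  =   - 5916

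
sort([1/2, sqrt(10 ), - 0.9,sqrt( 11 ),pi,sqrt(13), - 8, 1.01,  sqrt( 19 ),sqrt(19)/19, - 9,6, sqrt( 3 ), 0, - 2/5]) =[ - 9, - 8,  -  0.9, - 2/5, 0, sqrt(19 ) /19, 1/2, 1.01, sqrt(3 ), pi,sqrt(10 ) , sqrt(11), sqrt( 13 ),sqrt( 19 ),6 ]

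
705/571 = 1 + 134/571 = 1.23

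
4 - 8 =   -  4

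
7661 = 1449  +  6212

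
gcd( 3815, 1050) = 35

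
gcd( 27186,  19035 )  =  3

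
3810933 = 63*60491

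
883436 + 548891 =1432327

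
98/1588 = 49/794 = 0.06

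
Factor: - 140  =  -2^2*5^1*7^1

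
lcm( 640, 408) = 32640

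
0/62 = 0 = 0.00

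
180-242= - 62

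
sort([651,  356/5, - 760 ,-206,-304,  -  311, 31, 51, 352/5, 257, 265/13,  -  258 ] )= [ - 760,-311,  -  304, - 258 ,  -  206, 265/13 , 31, 51 , 352/5, 356/5, 257,  651]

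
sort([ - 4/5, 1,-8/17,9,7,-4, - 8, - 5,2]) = [ - 8,-5  , -4, - 4/5,  -  8/17,1,2, 7,9 ] 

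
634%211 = 1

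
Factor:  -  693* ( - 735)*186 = 94740030 = 2^1*3^4*5^1*7^3*11^1*31^1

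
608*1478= 898624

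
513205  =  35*14663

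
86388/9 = 28796/3=9598.67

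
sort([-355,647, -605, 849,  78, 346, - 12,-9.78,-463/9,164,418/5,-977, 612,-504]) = [ - 977, - 605,  -  504,-355,  -  463/9, - 12, -9.78 , 78,418/5,164,346, 612,647,849]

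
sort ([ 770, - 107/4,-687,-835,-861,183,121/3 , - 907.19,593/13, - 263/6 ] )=[  -  907.19 , - 861, - 835,  -  687, - 263/6, - 107/4,121/3,593/13,183,770]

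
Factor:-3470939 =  - 19^1*182681^1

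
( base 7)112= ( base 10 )58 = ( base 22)2e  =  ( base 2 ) 111010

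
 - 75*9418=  - 706350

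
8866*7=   62062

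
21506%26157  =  21506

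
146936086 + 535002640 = 681938726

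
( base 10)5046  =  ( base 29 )600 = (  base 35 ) 446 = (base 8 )11666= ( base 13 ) 23B2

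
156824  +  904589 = 1061413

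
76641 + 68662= 145303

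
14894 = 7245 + 7649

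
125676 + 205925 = 331601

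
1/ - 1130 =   -  1  +  1129/1130 = -0.00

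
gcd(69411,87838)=1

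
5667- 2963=2704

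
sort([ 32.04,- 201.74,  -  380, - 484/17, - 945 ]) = [ - 945, - 380,-201.74, - 484/17, 32.04] 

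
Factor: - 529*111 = - 3^1*23^2*37^1 = - 58719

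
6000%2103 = 1794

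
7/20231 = 7/20231 = 0.00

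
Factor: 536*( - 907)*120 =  - 58338240 = - 2^6*3^1*5^1* 67^1*907^1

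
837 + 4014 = 4851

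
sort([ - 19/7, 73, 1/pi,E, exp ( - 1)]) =[ - 19/7, 1/pi, exp( - 1 ),  E,73] 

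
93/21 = 4  +  3/7 = 4.43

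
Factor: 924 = 2^2*3^1*7^1 * 11^1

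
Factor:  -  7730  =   -2^1*5^1 * 773^1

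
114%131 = 114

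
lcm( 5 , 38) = 190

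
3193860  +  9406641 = 12600501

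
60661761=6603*9187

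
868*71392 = 61968256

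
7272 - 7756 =-484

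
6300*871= 5487300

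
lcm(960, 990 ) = 31680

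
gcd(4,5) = 1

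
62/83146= 31/41573=0.00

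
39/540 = 13/180 = 0.07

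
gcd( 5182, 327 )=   1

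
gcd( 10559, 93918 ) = 1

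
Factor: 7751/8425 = 5^( - 2) * 23^1 = 23/25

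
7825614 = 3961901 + 3863713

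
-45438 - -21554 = -23884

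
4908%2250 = 408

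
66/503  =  66/503 = 0.13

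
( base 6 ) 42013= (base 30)67F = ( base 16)15f9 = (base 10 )5625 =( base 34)4tf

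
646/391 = 38/23 = 1.65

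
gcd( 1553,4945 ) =1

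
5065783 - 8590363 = - 3524580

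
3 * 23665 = 70995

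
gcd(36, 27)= 9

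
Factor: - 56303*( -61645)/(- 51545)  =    -  875359/13 = - 13^( - 1 )*71^1*12329^1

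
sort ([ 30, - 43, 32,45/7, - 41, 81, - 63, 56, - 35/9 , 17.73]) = [ - 63 , - 43, - 41,-35/9, 45/7,17.73, 30, 32, 56, 81]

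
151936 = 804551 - 652615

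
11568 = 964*12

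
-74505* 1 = -74505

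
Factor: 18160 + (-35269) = -3^2*1901^1 =- 17109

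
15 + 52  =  67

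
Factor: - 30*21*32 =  -2^6*3^2*5^1*7^1 = - 20160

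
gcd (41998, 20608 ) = 46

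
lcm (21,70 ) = 210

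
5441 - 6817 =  - 1376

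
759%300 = 159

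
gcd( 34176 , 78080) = 128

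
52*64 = 3328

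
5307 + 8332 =13639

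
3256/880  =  37/10 = 3.70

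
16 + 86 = 102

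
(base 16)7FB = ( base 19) 5CA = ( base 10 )2043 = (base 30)283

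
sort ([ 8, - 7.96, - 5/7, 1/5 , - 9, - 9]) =[-9,-9, - 7.96 ,- 5/7,1/5, 8]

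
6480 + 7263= 13743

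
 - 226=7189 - 7415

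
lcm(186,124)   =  372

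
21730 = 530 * 41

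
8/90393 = 8/90393 = 0.00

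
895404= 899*996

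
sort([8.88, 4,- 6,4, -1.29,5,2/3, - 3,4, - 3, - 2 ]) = [-6,  -  3 , - 3, - 2, - 1.29, 2/3,4, 4  ,  4,5,8.88] 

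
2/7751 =2/7751 = 0.00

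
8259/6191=1+ 2068/6191 = 1.33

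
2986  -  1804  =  1182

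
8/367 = 8/367 = 0.02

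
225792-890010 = - 664218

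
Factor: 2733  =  3^1*911^1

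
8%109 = 8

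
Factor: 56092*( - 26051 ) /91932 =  - 3^( - 1)*37^1 * 47^( - 1 )*109^1*163^( - 1)*  239^1 * 379^1 = -365313173/22983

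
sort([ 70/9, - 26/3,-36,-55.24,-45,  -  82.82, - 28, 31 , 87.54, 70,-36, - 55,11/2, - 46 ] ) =[ - 82.82,- 55.24, - 55 ,-46,-45,-36,  -  36, -28, - 26/3,  11/2, 70/9,31,70, 87.54 ]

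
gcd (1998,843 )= 3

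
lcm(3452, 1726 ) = 3452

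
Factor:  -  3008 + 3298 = 2^1*5^1 * 29^1 = 290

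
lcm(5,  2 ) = 10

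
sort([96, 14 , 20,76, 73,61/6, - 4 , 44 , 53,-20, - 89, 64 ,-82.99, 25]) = [ - 89, - 82.99, -20,  -  4, 61/6,14,20, 25,44,53,64 , 73, 76, 96]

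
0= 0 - 0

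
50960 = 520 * 98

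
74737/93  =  74737/93 = 803.62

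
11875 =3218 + 8657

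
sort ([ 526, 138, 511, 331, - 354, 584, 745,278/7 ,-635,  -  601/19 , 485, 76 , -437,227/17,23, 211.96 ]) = [ - 635, -437, - 354, - 601/19, 227/17 , 23,  278/7, 76, 138,  211.96,331, 485, 511, 526, 584, 745 ] 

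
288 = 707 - 419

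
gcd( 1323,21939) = 3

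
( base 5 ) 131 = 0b101001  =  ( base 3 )1112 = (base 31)1A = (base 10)41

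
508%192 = 124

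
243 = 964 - 721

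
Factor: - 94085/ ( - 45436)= 2^( - 2 )*5^1*31^1*37^( - 1 )*307^( - 1 )* 607^1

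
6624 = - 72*(  -  92)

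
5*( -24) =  - 120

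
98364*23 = 2262372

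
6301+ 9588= 15889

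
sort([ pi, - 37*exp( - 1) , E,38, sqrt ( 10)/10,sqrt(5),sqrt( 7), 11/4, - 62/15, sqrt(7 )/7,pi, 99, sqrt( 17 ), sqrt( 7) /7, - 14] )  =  [ - 14, - 37*exp( - 1) , - 62/15, sqrt( 10)/10 , sqrt(7)/7,sqrt(7) /7 , sqrt (5) , sqrt( 7),E,11/4, pi, pi , sqrt( 17 ),38, 99]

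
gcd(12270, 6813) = 3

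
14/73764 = 7/36882 = 0.00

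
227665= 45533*5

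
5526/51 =1842/17= 108.35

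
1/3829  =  1/3829 = 0.00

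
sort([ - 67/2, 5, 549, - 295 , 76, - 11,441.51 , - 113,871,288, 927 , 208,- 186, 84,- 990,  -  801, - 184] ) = [ - 990, - 801, -295, - 186, - 184, - 113, - 67/2, - 11,5,76,84,208 , 288,441.51,  549 , 871, 927 ]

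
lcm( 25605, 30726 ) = 153630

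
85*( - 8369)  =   - 711365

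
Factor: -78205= - 5^1*15641^1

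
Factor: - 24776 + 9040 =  - 2^3*7^1*281^1 = - 15736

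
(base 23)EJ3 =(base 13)3757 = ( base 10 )7846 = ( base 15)24D1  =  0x1EA6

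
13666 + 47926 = 61592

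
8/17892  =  2/4473 = 0.00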